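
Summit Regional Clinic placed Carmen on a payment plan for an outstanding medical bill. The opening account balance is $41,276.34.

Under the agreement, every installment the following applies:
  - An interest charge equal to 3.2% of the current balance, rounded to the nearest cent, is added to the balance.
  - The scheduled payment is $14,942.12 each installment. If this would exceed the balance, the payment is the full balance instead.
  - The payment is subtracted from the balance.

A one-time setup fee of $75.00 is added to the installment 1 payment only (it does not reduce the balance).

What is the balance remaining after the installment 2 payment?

$13,597.90

Installment 1: $41,276.34 +$1,320.84 interest = $42,597.18; pay $14,942.12 (+ $75.00 fee) → $27,655.06
Installment 2: $27,655.06 +$884.96 interest = $28,540.02; pay $14,942.12 → $13,597.90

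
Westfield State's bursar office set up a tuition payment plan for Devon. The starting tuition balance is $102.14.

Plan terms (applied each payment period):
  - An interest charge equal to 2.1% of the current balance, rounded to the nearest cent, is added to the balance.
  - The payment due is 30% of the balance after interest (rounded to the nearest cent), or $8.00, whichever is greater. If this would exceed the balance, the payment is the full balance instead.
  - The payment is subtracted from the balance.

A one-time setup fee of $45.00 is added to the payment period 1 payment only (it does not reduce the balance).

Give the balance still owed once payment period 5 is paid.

# | Opening | Interest | Payment | Fee | End bal
1 | $102.14 | $2.14 | $31.28 | $45.00 | $73.00
2 | $73.00 | $1.53 | $22.36 | — | $52.17
3 | $52.17 | $1.10 | $15.98 | — | $37.29
4 | $37.29 | $0.78 | $11.42 | — | $26.65
5 | $26.65 | $0.56 | $8.16 | — | $19.05

$19.05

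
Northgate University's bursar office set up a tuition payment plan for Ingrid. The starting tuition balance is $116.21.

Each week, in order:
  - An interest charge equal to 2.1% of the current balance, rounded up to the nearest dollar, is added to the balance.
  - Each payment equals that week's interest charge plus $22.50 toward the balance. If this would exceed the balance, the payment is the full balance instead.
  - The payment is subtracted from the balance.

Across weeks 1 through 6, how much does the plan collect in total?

$127.21

Week 1: opening $116.21; interest $3.00 → $119.21; payment $25.50; balance $93.71
Week 2: opening $93.71; interest $2.00 → $95.71; payment $24.50; balance $71.21
Week 3: opening $71.21; interest $2.00 → $73.21; payment $24.50; balance $48.71
Week 4: opening $48.71; interest $2.00 → $50.71; payment $24.50; balance $26.21
Week 5: opening $26.21; interest $1.00 → $27.21; payment $23.50; balance $3.71
Week 6: opening $3.71; interest $1.00 → $4.71; payment $4.71; balance $0.00
Total paid: $127.21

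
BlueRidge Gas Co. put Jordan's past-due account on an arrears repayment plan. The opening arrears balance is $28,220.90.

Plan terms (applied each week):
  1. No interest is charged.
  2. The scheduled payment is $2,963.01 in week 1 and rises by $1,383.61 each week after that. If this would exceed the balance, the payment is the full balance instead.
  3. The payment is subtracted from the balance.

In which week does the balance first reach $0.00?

Week 1: opening $28,220.90; payment $2,963.01; balance $25,257.89
Week 2: opening $25,257.89; payment $4,346.62; balance $20,911.27
Week 3: opening $20,911.27; payment $5,730.23; balance $15,181.04
Week 4: opening $15,181.04; payment $7,113.84; balance $8,067.20
Week 5: opening $8,067.20; payment $8,067.20; balance $0.00
Balance reaches $0.00 in week 5.

5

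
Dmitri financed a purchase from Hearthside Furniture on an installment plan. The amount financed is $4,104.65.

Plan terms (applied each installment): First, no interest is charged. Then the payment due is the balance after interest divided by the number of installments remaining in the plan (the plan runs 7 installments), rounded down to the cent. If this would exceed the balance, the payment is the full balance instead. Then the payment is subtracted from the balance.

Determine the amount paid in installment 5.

Installment 1: opening $4,104.65; payment $586.37; balance $3,518.28
Installment 2: opening $3,518.28; payment $586.38; balance $2,931.90
Installment 3: opening $2,931.90; payment $586.38; balance $2,345.52
Installment 4: opening $2,345.52; payment $586.38; balance $1,759.14
Installment 5: opening $1,759.14; payment $586.38; balance $1,172.76

$586.38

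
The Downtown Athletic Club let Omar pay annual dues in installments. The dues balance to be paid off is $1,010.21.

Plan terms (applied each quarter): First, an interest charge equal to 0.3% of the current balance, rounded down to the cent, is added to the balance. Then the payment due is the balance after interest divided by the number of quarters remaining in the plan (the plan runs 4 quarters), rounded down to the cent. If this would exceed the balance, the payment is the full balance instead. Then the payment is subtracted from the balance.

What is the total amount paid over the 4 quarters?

Quarter 1: opening $1,010.21; interest $3.03 → $1,013.24; payment $253.31; balance $759.93
Quarter 2: opening $759.93; interest $2.27 → $762.20; payment $254.06; balance $508.14
Quarter 3: opening $508.14; interest $1.52 → $509.66; payment $254.83; balance $254.83
Quarter 4: opening $254.83; interest $0.76 → $255.59; payment $255.59; balance $0.00
Total paid: $1,017.79

$1,017.79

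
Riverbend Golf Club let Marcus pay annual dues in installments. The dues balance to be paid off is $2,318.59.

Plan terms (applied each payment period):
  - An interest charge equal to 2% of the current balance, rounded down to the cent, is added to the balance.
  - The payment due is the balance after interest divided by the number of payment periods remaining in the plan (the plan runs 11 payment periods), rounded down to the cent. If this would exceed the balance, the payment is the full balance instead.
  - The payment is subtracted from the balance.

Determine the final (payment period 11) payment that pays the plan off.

# | Opening | Interest | Payment | End bal
1 | $2,318.59 | $46.37 | $214.99 | $2,149.97
2 | $2,149.97 | $42.99 | $219.29 | $1,973.67
3 | $1,973.67 | $39.47 | $223.68 | $1,789.46
4 | $1,789.46 | $35.78 | $228.15 | $1,597.09
5 | $1,597.09 | $31.94 | $232.71 | $1,396.32
6 | $1,396.32 | $27.92 | $237.37 | $1,186.87
7 | $1,186.87 | $23.73 | $242.12 | $968.48
8 | $968.48 | $19.36 | $246.96 | $740.88
9 | $740.88 | $14.81 | $251.89 | $503.80
10 | $503.80 | $10.07 | $256.93 | $256.94
11 | $256.94 | $5.13 | $262.07 | $0.00

$262.07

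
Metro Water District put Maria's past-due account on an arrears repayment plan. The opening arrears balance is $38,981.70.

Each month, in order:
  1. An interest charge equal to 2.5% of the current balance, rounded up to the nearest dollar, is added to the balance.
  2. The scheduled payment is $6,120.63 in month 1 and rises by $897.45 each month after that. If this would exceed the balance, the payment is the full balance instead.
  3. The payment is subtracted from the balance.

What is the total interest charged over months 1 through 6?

$3,398.00

Month 1: $38,981.70 +$975.00 interest = $39,956.70; pay $6,120.63 → $33,836.07
Month 2: $33,836.07 +$846.00 interest = $34,682.07; pay $7,018.08 → $27,663.99
Month 3: $27,663.99 +$692.00 interest = $28,355.99; pay $7,915.53 → $20,440.46
Month 4: $20,440.46 +$512.00 interest = $20,952.46; pay $8,812.98 → $12,139.48
Month 5: $12,139.48 +$304.00 interest = $12,443.48; pay $9,710.43 → $2,733.05
Month 6: $2,733.05 +$69.00 interest = $2,802.05; pay $2,802.05 → $0.00
Total interest: $975.00 + $846.00 + $692.00 + $512.00 + $304.00 + $69.00 = $3,398.00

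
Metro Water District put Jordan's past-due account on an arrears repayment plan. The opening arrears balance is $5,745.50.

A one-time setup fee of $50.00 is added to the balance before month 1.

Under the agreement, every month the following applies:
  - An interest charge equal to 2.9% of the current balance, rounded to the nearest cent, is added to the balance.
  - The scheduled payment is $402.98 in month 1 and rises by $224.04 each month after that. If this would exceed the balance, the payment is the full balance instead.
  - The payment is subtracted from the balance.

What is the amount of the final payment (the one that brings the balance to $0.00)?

$809.22

# | Opening | Interest | Payment | End bal
1 | $5,795.50 | $168.07 | $402.98 | $5,560.59
2 | $5,560.59 | $161.26 | $627.02 | $5,094.83
3 | $5,094.83 | $147.75 | $851.06 | $4,391.52
4 | $4,391.52 | $127.35 | $1,075.10 | $3,443.77
5 | $3,443.77 | $99.87 | $1,299.14 | $2,244.50
6 | $2,244.50 | $65.09 | $1,523.18 | $786.41
7 | $786.41 | $22.81 | $809.22 | $0.00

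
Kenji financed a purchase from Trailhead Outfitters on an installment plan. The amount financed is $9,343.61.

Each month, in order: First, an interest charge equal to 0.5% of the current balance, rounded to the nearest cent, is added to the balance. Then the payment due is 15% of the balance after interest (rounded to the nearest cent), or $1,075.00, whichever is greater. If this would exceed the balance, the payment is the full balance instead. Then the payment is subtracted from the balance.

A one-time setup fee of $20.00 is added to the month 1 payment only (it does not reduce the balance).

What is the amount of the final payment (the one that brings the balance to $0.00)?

$496.88

Month 1: opening $9,343.61; interest $46.72 → $9,390.33; payment $1,408.55 (+ $20.00 fee); balance $7,981.78
Month 2: opening $7,981.78; interest $39.91 → $8,021.69; payment $1,203.25; balance $6,818.44
Month 3: opening $6,818.44; interest $34.09 → $6,852.53; payment $1,075.00; balance $5,777.53
Month 4: opening $5,777.53; interest $28.89 → $5,806.42; payment $1,075.00; balance $4,731.42
Month 5: opening $4,731.42; interest $23.66 → $4,755.08; payment $1,075.00; balance $3,680.08
Month 6: opening $3,680.08; interest $18.40 → $3,698.48; payment $1,075.00; balance $2,623.48
Month 7: opening $2,623.48; interest $13.12 → $2,636.60; payment $1,075.00; balance $1,561.60
Month 8: opening $1,561.60; interest $7.81 → $1,569.41; payment $1,075.00; balance $494.41
Month 9: opening $494.41; interest $2.47 → $496.88; payment $496.88; balance $0.00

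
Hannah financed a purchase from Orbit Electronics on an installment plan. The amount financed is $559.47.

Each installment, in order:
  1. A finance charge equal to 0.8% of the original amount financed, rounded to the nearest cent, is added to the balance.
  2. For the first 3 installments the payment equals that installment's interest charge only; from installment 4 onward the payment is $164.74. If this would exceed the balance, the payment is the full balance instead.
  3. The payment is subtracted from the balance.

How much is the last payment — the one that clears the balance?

$83.17

Installment 1: $559.47 +$4.48 interest = $563.95; pay $4.48 → $559.47
Installment 2: $559.47 +$4.48 interest = $563.95; pay $4.48 → $559.47
Installment 3: $559.47 +$4.48 interest = $563.95; pay $4.48 → $559.47
Installment 4: $559.47 +$4.48 interest = $563.95; pay $164.74 → $399.21
Installment 5: $399.21 +$4.48 interest = $403.69; pay $164.74 → $238.95
Installment 6: $238.95 +$4.48 interest = $243.43; pay $164.74 → $78.69
Installment 7: $78.69 +$4.48 interest = $83.17; pay $83.17 → $0.00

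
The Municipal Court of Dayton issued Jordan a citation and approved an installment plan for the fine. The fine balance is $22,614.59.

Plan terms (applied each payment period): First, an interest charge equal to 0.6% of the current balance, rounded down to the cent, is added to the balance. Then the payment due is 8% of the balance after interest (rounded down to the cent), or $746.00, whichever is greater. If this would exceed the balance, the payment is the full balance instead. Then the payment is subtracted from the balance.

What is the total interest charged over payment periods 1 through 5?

Payment period 1: opening $22,614.59; interest $135.68 → $22,750.27; payment $1,820.02; balance $20,930.25
Payment period 2: opening $20,930.25; interest $125.58 → $21,055.83; payment $1,684.46; balance $19,371.37
Payment period 3: opening $19,371.37; interest $116.22 → $19,487.59; payment $1,559.00; balance $17,928.59
Payment period 4: opening $17,928.59; interest $107.57 → $18,036.16; payment $1,442.89; balance $16,593.27
Payment period 5: opening $16,593.27; interest $99.55 → $16,692.82; payment $1,335.42; balance $15,357.40
Total interest: $135.68 + $125.58 + $116.22 + $107.57 + $99.55 = $584.60

$584.60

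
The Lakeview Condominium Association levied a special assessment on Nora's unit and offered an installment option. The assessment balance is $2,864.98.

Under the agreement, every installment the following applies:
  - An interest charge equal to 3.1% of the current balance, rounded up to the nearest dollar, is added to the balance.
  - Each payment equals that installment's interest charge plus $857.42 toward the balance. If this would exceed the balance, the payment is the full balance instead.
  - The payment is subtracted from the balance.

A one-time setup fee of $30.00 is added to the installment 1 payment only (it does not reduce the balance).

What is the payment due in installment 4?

Installment 1: $2,864.98 +$89.00 interest = $2,953.98; pay $946.42 (+ $30.00 fee) → $2,007.56
Installment 2: $2,007.56 +$63.00 interest = $2,070.56; pay $920.42 → $1,150.14
Installment 3: $1,150.14 +$36.00 interest = $1,186.14; pay $893.42 → $292.72
Installment 4: $292.72 +$10.00 interest = $302.72; pay $302.72 → $0.00

$302.72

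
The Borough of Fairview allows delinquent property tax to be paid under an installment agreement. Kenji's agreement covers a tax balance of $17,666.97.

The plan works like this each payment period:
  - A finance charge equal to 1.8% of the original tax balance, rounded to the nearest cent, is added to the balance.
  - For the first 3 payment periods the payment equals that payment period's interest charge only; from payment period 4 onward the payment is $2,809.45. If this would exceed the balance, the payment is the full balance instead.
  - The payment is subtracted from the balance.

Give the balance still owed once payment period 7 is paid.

# | Opening | Interest | Payment | End bal
1 | $17,666.97 | $318.01 | $318.01 | $17,666.97
2 | $17,666.97 | $318.01 | $318.01 | $17,666.97
3 | $17,666.97 | $318.01 | $318.01 | $17,666.97
4 | $17,666.97 | $318.01 | $2,809.45 | $15,175.53
5 | $15,175.53 | $318.01 | $2,809.45 | $12,684.09
6 | $12,684.09 | $318.01 | $2,809.45 | $10,192.65
7 | $10,192.65 | $318.01 | $2,809.45 | $7,701.21

$7,701.21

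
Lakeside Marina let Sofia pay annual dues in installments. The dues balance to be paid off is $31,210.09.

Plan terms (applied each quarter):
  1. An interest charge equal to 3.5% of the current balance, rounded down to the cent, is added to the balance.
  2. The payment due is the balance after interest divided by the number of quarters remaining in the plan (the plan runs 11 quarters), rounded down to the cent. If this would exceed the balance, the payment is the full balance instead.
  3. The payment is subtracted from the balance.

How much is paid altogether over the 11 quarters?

Quarter 1: opening $31,210.09; interest $1,092.35 → $32,302.44; payment $2,936.58; balance $29,365.86
Quarter 2: opening $29,365.86; interest $1,027.80 → $30,393.66; payment $3,039.36; balance $27,354.30
Quarter 3: opening $27,354.30; interest $957.40 → $28,311.70; payment $3,145.74; balance $25,165.96
Quarter 4: opening $25,165.96; interest $880.80 → $26,046.76; payment $3,255.84; balance $22,790.92
Quarter 5: opening $22,790.92; interest $797.68 → $23,588.60; payment $3,369.80; balance $20,218.80
Quarter 6: opening $20,218.80; interest $707.65 → $20,926.45; payment $3,487.74; balance $17,438.71
Quarter 7: opening $17,438.71; interest $610.35 → $18,049.06; payment $3,609.81; balance $14,439.25
Quarter 8: opening $14,439.25; interest $505.37 → $14,944.62; payment $3,736.15; balance $11,208.47
Quarter 9: opening $11,208.47; interest $392.29 → $11,600.76; payment $3,866.92; balance $7,733.84
Quarter 10: opening $7,733.84; interest $270.68 → $8,004.52; payment $4,002.26; balance $4,002.26
Quarter 11: opening $4,002.26; interest $140.07 → $4,142.33; payment $4,142.33; balance $0.00
Total paid: $38,592.53

$38,592.53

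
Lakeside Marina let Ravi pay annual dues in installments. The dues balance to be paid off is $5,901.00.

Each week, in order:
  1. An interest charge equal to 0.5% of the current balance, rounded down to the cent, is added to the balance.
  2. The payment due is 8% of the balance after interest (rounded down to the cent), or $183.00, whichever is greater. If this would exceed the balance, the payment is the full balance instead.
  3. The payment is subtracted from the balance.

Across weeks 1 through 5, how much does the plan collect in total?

$2,040.43

Week 1: $5,901.00 +$29.50 interest = $5,930.50; pay $474.44 → $5,456.06
Week 2: $5,456.06 +$27.28 interest = $5,483.34; pay $438.66 → $5,044.68
Week 3: $5,044.68 +$25.22 interest = $5,069.90; pay $405.59 → $4,664.31
Week 4: $4,664.31 +$23.32 interest = $4,687.63; pay $375.01 → $4,312.62
Week 5: $4,312.62 +$21.56 interest = $4,334.18; pay $346.73 → $3,987.45
Total paid: $2,040.43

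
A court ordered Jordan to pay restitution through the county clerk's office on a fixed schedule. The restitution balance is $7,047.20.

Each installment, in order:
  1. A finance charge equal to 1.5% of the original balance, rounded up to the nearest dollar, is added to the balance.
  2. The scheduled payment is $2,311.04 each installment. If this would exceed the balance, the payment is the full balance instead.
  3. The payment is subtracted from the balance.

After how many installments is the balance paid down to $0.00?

4

Installment 1: $7,047.20 +$106.00 interest = $7,153.20; pay $2,311.04 → $4,842.16
Installment 2: $4,842.16 +$106.00 interest = $4,948.16; pay $2,311.04 → $2,637.12
Installment 3: $2,637.12 +$106.00 interest = $2,743.12; pay $2,311.04 → $432.08
Installment 4: $432.08 +$106.00 interest = $538.08; pay $538.08 → $0.00
Balance reaches $0.00 in installment 4.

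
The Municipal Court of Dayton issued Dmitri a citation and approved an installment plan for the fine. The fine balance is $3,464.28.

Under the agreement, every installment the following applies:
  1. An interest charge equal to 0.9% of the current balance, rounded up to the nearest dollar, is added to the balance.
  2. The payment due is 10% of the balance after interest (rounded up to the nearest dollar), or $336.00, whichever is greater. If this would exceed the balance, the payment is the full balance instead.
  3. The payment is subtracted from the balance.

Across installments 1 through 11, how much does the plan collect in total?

$3,657.28

Installment 1: opening $3,464.28; interest $32.00 → $3,496.28; payment $350.00; balance $3,146.28
Installment 2: opening $3,146.28; interest $29.00 → $3,175.28; payment $336.00; balance $2,839.28
Installment 3: opening $2,839.28; interest $26.00 → $2,865.28; payment $336.00; balance $2,529.28
Installment 4: opening $2,529.28; interest $23.00 → $2,552.28; payment $336.00; balance $2,216.28
Installment 5: opening $2,216.28; interest $20.00 → $2,236.28; payment $336.00; balance $1,900.28
Installment 6: opening $1,900.28; interest $18.00 → $1,918.28; payment $336.00; balance $1,582.28
Installment 7: opening $1,582.28; interest $15.00 → $1,597.28; payment $336.00; balance $1,261.28
Installment 8: opening $1,261.28; interest $12.00 → $1,273.28; payment $336.00; balance $937.28
Installment 9: opening $937.28; interest $9.00 → $946.28; payment $336.00; balance $610.28
Installment 10: opening $610.28; interest $6.00 → $616.28; payment $336.00; balance $280.28
Installment 11: opening $280.28; interest $3.00 → $283.28; payment $283.28; balance $0.00
Total paid: $3,657.28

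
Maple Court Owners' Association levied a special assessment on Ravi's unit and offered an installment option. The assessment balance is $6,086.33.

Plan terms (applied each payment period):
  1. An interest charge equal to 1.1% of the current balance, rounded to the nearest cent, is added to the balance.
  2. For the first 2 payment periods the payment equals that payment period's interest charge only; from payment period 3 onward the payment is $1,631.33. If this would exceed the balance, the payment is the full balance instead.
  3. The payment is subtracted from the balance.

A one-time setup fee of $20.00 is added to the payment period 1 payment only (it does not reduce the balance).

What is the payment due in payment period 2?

Payment period 1: $6,086.33 +$66.95 interest = $6,153.28; pay $66.95 (+ $20.00 fee) → $6,086.33
Payment period 2: $6,086.33 +$66.95 interest = $6,153.28; pay $66.95 → $6,086.33

$66.95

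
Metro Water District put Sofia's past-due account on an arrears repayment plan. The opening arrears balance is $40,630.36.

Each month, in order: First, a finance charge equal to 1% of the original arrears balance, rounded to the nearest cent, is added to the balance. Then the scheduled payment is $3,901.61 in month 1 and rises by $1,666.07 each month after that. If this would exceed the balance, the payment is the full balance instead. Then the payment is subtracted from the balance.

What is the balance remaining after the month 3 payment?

# | Opening | Interest | Payment | End bal
1 | $40,630.36 | $406.30 | $3,901.61 | $37,135.05
2 | $37,135.05 | $406.30 | $5,567.68 | $31,973.67
3 | $31,973.67 | $406.30 | $7,233.75 | $25,146.22

$25,146.22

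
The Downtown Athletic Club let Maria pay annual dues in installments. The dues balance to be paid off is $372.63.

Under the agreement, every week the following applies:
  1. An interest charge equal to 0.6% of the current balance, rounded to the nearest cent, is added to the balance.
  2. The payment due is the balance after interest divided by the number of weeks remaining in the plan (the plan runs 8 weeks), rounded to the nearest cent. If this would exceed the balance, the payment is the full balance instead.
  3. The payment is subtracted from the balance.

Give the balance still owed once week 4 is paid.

Week 1: opening $372.63; interest $2.24 → $374.87; payment $46.86; balance $328.01
Week 2: opening $328.01; interest $1.97 → $329.98; payment $47.14; balance $282.84
Week 3: opening $282.84; interest $1.70 → $284.54; payment $47.42; balance $237.12
Week 4: opening $237.12; interest $1.42 → $238.54; payment $47.71; balance $190.83

$190.83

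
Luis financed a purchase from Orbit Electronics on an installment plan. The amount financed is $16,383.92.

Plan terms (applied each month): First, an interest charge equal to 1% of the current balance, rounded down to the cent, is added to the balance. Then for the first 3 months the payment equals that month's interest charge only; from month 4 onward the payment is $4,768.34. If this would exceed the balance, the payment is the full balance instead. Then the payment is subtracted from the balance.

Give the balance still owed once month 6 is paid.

Month 1: $16,383.92 +$163.83 interest = $16,547.75; pay $163.83 → $16,383.92
Month 2: $16,383.92 +$163.83 interest = $16,547.75; pay $163.83 → $16,383.92
Month 3: $16,383.92 +$163.83 interest = $16,547.75; pay $163.83 → $16,383.92
Month 4: $16,383.92 +$163.83 interest = $16,547.75; pay $4,768.34 → $11,779.41
Month 5: $11,779.41 +$117.79 interest = $11,897.20; pay $4,768.34 → $7,128.86
Month 6: $7,128.86 +$71.28 interest = $7,200.14; pay $4,768.34 → $2,431.80

$2,431.80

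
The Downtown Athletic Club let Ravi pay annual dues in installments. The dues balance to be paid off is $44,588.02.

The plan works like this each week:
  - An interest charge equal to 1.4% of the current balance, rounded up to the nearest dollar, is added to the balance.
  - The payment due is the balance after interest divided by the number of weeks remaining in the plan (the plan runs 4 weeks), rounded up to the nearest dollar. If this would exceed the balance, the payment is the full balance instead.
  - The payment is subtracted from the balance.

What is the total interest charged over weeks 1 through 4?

Week 1: $44,588.02 +$625.00 interest = $45,213.02; pay $11,304.00 → $33,909.02
Week 2: $33,909.02 +$475.00 interest = $34,384.02; pay $11,462.00 → $22,922.02
Week 3: $22,922.02 +$321.00 interest = $23,243.02; pay $11,622.00 → $11,621.02
Week 4: $11,621.02 +$163.00 interest = $11,784.02; pay $11,784.02 → $0.00
Total interest: $625.00 + $475.00 + $321.00 + $163.00 = $1,584.00

$1,584.00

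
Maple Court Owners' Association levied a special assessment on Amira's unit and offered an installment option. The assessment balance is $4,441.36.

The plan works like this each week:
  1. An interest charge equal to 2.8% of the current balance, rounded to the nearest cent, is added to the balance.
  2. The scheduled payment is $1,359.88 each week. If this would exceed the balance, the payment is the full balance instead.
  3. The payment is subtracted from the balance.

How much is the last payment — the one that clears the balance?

Week 1: opening $4,441.36; interest $124.36 → $4,565.72; payment $1,359.88; balance $3,205.84
Week 2: opening $3,205.84; interest $89.76 → $3,295.60; payment $1,359.88; balance $1,935.72
Week 3: opening $1,935.72; interest $54.20 → $1,989.92; payment $1,359.88; balance $630.04
Week 4: opening $630.04; interest $17.64 → $647.68; payment $647.68; balance $0.00

$647.68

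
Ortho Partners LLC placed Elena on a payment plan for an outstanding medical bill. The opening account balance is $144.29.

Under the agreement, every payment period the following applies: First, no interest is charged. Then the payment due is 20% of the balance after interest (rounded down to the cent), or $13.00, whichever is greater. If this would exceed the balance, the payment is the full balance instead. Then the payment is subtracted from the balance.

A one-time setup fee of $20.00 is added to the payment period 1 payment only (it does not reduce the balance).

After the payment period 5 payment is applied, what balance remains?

Payment period 1: opening $144.29; payment $28.85 (+ $20.00 fee); balance $115.44
Payment period 2: opening $115.44; payment $23.08; balance $92.36
Payment period 3: opening $92.36; payment $18.47; balance $73.89
Payment period 4: opening $73.89; payment $14.77; balance $59.12
Payment period 5: opening $59.12; payment $13.00; balance $46.12

$46.12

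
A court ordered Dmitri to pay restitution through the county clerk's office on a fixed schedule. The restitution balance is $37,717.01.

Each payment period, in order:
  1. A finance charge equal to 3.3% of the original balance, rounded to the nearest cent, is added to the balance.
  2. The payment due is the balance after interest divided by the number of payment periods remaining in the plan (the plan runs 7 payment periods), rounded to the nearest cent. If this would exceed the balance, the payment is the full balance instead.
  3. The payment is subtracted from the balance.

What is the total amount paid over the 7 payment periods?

$46,429.63

Payment period 1: $37,717.01 +$1,244.66 interest = $38,961.67; pay $5,565.95 → $33,395.72
Payment period 2: $33,395.72 +$1,244.66 interest = $34,640.38; pay $5,773.40 → $28,866.98
Payment period 3: $28,866.98 +$1,244.66 interest = $30,111.64; pay $6,022.33 → $24,089.31
Payment period 4: $24,089.31 +$1,244.66 interest = $25,333.97; pay $6,333.49 → $19,000.48
Payment period 5: $19,000.48 +$1,244.66 interest = $20,245.14; pay $6,748.38 → $13,496.76
Payment period 6: $13,496.76 +$1,244.66 interest = $14,741.42; pay $7,370.71 → $7,370.71
Payment period 7: $7,370.71 +$1,244.66 interest = $8,615.37; pay $8,615.37 → $0.00
Total paid: $46,429.63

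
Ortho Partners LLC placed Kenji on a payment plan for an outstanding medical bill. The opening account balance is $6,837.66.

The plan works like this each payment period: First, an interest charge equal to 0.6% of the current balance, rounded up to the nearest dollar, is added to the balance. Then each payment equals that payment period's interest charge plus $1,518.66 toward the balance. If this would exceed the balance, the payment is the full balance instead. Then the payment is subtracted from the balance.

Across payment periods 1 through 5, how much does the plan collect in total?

Payment period 1: opening $6,837.66; interest $42.00 → $6,879.66; payment $1,560.66; balance $5,319.00
Payment period 2: opening $5,319.00; interest $32.00 → $5,351.00; payment $1,550.66; balance $3,800.34
Payment period 3: opening $3,800.34; interest $23.00 → $3,823.34; payment $1,541.66; balance $2,281.68
Payment period 4: opening $2,281.68; interest $14.00 → $2,295.68; payment $1,532.66; balance $763.02
Payment period 5: opening $763.02; interest $5.00 → $768.02; payment $768.02; balance $0.00
Total paid: $6,953.66

$6,953.66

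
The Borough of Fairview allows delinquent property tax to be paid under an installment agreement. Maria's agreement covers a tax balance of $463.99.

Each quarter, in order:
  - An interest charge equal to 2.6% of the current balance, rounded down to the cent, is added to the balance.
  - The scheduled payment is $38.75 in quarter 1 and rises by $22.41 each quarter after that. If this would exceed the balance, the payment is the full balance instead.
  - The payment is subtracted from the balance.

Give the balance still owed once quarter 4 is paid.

Quarter 1: $463.99 +$12.06 interest = $476.05; pay $38.75 → $437.30
Quarter 2: $437.30 +$11.36 interest = $448.66; pay $61.16 → $387.50
Quarter 3: $387.50 +$10.07 interest = $397.57; pay $83.57 → $314.00
Quarter 4: $314.00 +$8.16 interest = $322.16; pay $105.98 → $216.18

$216.18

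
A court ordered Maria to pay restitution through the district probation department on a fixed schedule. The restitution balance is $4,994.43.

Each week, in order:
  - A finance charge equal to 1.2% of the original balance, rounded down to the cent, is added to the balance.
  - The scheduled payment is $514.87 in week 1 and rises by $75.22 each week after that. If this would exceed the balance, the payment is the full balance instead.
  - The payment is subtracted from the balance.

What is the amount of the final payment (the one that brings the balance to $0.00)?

$290.16

Week 1: $4,994.43 +$59.93 interest = $5,054.36; pay $514.87 → $4,539.49
Week 2: $4,539.49 +$59.93 interest = $4,599.42; pay $590.09 → $4,009.33
Week 3: $4,009.33 +$59.93 interest = $4,069.26; pay $665.31 → $3,403.95
Week 4: $3,403.95 +$59.93 interest = $3,463.88; pay $740.53 → $2,723.35
Week 5: $2,723.35 +$59.93 interest = $2,783.28; pay $815.75 → $1,967.53
Week 6: $1,967.53 +$59.93 interest = $2,027.46; pay $890.97 → $1,136.49
Week 7: $1,136.49 +$59.93 interest = $1,196.42; pay $966.19 → $230.23
Week 8: $230.23 +$59.93 interest = $290.16; pay $290.16 → $0.00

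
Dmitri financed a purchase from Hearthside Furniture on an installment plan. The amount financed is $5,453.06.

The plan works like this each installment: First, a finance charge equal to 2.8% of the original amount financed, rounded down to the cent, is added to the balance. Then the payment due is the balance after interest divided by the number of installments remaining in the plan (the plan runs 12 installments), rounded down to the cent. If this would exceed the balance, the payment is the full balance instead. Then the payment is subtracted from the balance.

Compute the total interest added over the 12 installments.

$1,832.16

Installment 1: $5,453.06 +$152.68 interest = $5,605.74; pay $467.14 → $5,138.60
Installment 2: $5,138.60 +$152.68 interest = $5,291.28; pay $481.02 → $4,810.26
Installment 3: $4,810.26 +$152.68 interest = $4,962.94; pay $496.29 → $4,466.65
Installment 4: $4,466.65 +$152.68 interest = $4,619.33; pay $513.25 → $4,106.08
Installment 5: $4,106.08 +$152.68 interest = $4,258.76; pay $532.34 → $3,726.42
Installment 6: $3,726.42 +$152.68 interest = $3,879.10; pay $554.15 → $3,324.95
Installment 7: $3,324.95 +$152.68 interest = $3,477.63; pay $579.60 → $2,898.03
Installment 8: $2,898.03 +$152.68 interest = $3,050.71; pay $610.14 → $2,440.57
Installment 9: $2,440.57 +$152.68 interest = $2,593.25; pay $648.31 → $1,944.94
Installment 10: $1,944.94 +$152.68 interest = $2,097.62; pay $699.20 → $1,398.42
Installment 11: $1,398.42 +$152.68 interest = $1,551.10; pay $775.55 → $775.55
Installment 12: $775.55 +$152.68 interest = $928.23; pay $928.23 → $0.00
Total interest: $152.68 + $152.68 + $152.68 + $152.68 + $152.68 + $152.68 + $152.68 + $152.68 + $152.68 + $152.68 + $152.68 + $152.68 = $1,832.16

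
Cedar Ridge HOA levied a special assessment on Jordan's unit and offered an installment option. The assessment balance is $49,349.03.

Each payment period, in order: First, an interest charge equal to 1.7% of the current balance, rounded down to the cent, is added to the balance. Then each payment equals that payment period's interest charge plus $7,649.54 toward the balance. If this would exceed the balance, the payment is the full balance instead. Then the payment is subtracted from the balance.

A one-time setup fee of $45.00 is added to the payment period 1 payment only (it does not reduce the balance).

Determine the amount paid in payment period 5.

$7,968.30

Payment period 1: $49,349.03 +$838.93 interest = $50,187.96; pay $8,488.47 (+ $45.00 fee) → $41,699.49
Payment period 2: $41,699.49 +$708.89 interest = $42,408.38; pay $8,358.43 → $34,049.95
Payment period 3: $34,049.95 +$578.84 interest = $34,628.79; pay $8,228.38 → $26,400.41
Payment period 4: $26,400.41 +$448.80 interest = $26,849.21; pay $8,098.34 → $18,750.87
Payment period 5: $18,750.87 +$318.76 interest = $19,069.63; pay $7,968.30 → $11,101.33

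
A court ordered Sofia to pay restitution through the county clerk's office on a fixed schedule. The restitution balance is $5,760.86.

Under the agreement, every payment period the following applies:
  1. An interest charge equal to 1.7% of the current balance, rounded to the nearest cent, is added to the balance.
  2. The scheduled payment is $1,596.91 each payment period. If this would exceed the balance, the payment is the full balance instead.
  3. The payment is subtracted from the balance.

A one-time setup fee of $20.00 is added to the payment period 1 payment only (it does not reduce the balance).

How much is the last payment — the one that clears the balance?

$1,207.23

Payment period 1: opening $5,760.86; interest $97.93 → $5,858.79; payment $1,596.91 (+ $20.00 fee); balance $4,261.88
Payment period 2: opening $4,261.88; interest $72.45 → $4,334.33; payment $1,596.91; balance $2,737.42
Payment period 3: opening $2,737.42; interest $46.54 → $2,783.96; payment $1,596.91; balance $1,187.05
Payment period 4: opening $1,187.05; interest $20.18 → $1,207.23; payment $1,207.23; balance $0.00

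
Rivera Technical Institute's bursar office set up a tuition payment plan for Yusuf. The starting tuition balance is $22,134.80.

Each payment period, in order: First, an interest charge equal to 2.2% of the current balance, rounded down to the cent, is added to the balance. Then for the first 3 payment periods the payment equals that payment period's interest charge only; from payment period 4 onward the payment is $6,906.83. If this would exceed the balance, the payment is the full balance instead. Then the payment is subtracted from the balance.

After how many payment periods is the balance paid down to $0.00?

7

Payment period 1: $22,134.80 +$486.96 interest = $22,621.76; pay $486.96 → $22,134.80
Payment period 2: $22,134.80 +$486.96 interest = $22,621.76; pay $486.96 → $22,134.80
Payment period 3: $22,134.80 +$486.96 interest = $22,621.76; pay $486.96 → $22,134.80
Payment period 4: $22,134.80 +$486.96 interest = $22,621.76; pay $6,906.83 → $15,714.93
Payment period 5: $15,714.93 +$345.72 interest = $16,060.65; pay $6,906.83 → $9,153.82
Payment period 6: $9,153.82 +$201.38 interest = $9,355.20; pay $6,906.83 → $2,448.37
Payment period 7: $2,448.37 +$53.86 interest = $2,502.23; pay $2,502.23 → $0.00
Balance reaches $0.00 in payment period 7.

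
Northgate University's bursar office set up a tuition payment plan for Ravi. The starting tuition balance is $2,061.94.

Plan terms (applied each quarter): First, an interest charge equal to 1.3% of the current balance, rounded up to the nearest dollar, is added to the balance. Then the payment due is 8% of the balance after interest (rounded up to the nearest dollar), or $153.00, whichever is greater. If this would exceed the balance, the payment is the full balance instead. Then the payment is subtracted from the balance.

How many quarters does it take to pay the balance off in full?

15

Quarter 1: $2,061.94 +$27.00 interest = $2,088.94; pay $168.00 → $1,920.94
Quarter 2: $1,920.94 +$25.00 interest = $1,945.94; pay $156.00 → $1,789.94
Quarter 3: $1,789.94 +$24.00 interest = $1,813.94; pay $153.00 → $1,660.94
Quarter 4: $1,660.94 +$22.00 interest = $1,682.94; pay $153.00 → $1,529.94
Quarter 5: $1,529.94 +$20.00 interest = $1,549.94; pay $153.00 → $1,396.94
Quarter 6: $1,396.94 +$19.00 interest = $1,415.94; pay $153.00 → $1,262.94
Quarter 7: $1,262.94 +$17.00 interest = $1,279.94; pay $153.00 → $1,126.94
Quarter 8: $1,126.94 +$15.00 interest = $1,141.94; pay $153.00 → $988.94
Quarter 9: $988.94 +$13.00 interest = $1,001.94; pay $153.00 → $848.94
Quarter 10: $848.94 +$12.00 interest = $860.94; pay $153.00 → $707.94
Quarter 11: $707.94 +$10.00 interest = $717.94; pay $153.00 → $564.94
Quarter 12: $564.94 +$8.00 interest = $572.94; pay $153.00 → $419.94
Quarter 13: $419.94 +$6.00 interest = $425.94; pay $153.00 → $272.94
Quarter 14: $272.94 +$4.00 interest = $276.94; pay $153.00 → $123.94
Quarter 15: $123.94 +$2.00 interest = $125.94; pay $125.94 → $0.00
Balance reaches $0.00 in quarter 15.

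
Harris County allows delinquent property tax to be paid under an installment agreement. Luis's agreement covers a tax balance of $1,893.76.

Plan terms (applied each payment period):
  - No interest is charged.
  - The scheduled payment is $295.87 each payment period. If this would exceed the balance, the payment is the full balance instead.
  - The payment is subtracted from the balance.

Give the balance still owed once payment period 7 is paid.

Payment period 1: $1,893.76 − $295.87 → $1,597.89
Payment period 2: $1,597.89 − $295.87 → $1,302.02
Payment period 3: $1,302.02 − $295.87 → $1,006.15
Payment period 4: $1,006.15 − $295.87 → $710.28
Payment period 5: $710.28 − $295.87 → $414.41
Payment period 6: $414.41 − $295.87 → $118.54
Payment period 7: $118.54 − $118.54 → $0.00

$0.00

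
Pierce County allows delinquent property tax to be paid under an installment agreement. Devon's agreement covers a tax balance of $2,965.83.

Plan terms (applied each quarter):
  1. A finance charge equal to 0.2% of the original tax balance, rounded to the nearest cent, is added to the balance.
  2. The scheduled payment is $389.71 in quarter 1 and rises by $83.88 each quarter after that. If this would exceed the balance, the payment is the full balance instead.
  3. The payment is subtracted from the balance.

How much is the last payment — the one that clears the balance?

Quarter 1: opening $2,965.83; interest $5.93 → $2,971.76; payment $389.71; balance $2,582.05
Quarter 2: opening $2,582.05; interest $5.93 → $2,587.98; payment $473.59; balance $2,114.39
Quarter 3: opening $2,114.39; interest $5.93 → $2,120.32; payment $557.47; balance $1,562.85
Quarter 4: opening $1,562.85; interest $5.93 → $1,568.78; payment $641.35; balance $927.43
Quarter 5: opening $927.43; interest $5.93 → $933.36; payment $725.23; balance $208.13
Quarter 6: opening $208.13; interest $5.93 → $214.06; payment $214.06; balance $0.00

$214.06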